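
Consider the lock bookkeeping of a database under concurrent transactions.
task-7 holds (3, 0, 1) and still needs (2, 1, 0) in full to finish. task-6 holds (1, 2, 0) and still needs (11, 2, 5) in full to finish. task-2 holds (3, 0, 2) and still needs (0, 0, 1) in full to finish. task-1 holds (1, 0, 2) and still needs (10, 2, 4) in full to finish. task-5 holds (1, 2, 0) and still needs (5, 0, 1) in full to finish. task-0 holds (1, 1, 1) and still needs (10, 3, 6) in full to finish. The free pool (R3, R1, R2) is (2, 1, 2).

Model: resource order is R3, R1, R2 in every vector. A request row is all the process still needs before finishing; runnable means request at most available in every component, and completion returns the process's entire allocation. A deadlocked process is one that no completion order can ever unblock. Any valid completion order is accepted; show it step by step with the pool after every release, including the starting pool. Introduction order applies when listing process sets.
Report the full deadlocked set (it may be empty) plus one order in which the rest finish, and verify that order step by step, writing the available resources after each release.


Deadlocked: task-6, task-1 and task-0.
Key observation: R3 is the bottleneck — with task-7, task-5, task-2 done the pool holds (9, 3, 5), short of every remaining need.
A valid finishing order for the others: task-7, task-5, task-2. Check, step by step:
  pool = (2, 1, 2)
  task-7: need (2, 1, 0) fits (2, 1, 2); releases (3, 0, 1), pool now (5, 1, 3)
  task-5: need (5, 0, 1) fits (5, 1, 3); releases (1, 2, 0), pool now (6, 3, 3)
  task-2: need (0, 0, 1) fits (6, 3, 3); releases (3, 0, 2), pool now (9, 3, 5)
The stuck group stays short no matter what:
  task-6 still needs (11, 2, 5) but only (9, 3, 5) is free — short on R3
  task-1 still needs (10, 2, 4) but only (9, 3, 5) is free — short on R3
  task-0 still needs (10, 3, 6) but only (9, 3, 5) is free — short on R3 and R2


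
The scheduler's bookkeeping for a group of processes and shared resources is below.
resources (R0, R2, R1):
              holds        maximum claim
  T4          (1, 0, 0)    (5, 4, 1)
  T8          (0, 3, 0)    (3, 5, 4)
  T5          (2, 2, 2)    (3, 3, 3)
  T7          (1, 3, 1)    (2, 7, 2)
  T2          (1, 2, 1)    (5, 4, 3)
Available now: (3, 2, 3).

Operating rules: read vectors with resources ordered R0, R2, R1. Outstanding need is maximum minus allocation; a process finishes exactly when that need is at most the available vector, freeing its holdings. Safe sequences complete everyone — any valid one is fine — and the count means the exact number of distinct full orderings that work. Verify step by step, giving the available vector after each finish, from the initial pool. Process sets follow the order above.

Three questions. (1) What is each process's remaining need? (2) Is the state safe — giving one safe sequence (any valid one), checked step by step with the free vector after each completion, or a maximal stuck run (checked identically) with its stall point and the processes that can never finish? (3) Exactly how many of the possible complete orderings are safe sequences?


(1) Outstanding need per process (order R0, R2, R1):
  T4: (4, 4, 1)
  T8: (3, 2, 4)
  T5: (1, 1, 1)
  T7: (1, 4, 1)
  T2: (4, 2, 2)
(2) SAFE. One safe sequence: T5, T2, T4, T7, T8.
Key observation: every step clears its requested resources with room to spare; the minimum clearance is 1, first at T5 — (1, 1, 1) vs (3, 2, 3) free.
Walking it through:
  pool = (3, 2, 3)
  run T5 (needs (1, 1, 1), free (3, 2, 3)); after release of (2, 2, 2) the pool is (5, 4, 5)
  run T2 (needs (4, 2, 2), free (5, 4, 5)); after release of (1, 2, 1) the pool is (6, 6, 6)
  run T4 (needs (4, 4, 1), free (6, 6, 6)); after release of (1, 0, 0) the pool is (7, 6, 6)
  run T7 (needs (1, 4, 1), free (7, 6, 6)); after release of (1, 3, 1) the pool is (8, 9, 7)
  run T8 (needs (3, 2, 4), free (8, 9, 7)); after release of (0, 3, 0) the pool is (8, 12, 7)
(3) The exact count: 24 of the possible complete orderings are safe sequences.


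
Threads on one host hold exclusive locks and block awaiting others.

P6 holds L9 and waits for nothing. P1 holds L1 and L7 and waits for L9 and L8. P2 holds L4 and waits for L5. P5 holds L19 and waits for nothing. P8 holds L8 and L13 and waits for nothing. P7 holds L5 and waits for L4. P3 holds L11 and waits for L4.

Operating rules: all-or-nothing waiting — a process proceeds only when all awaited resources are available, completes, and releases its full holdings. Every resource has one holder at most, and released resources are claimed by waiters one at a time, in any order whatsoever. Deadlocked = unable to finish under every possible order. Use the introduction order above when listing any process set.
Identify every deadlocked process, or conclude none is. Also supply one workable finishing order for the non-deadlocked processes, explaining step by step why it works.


The deadlocked set is P2, P7 and P3.
Key observation: along P2 -> P7 -> P2, each member waits on what the next one holds — a deadlock; P3 waits into the deadlock from upstream.
One completion order for the rest: P6, P8, P1, P5.
Walking it through:
  run P6 (it waits on nothing); releases L9
  run P8 (it waits on nothing); releases L8 and L13
  run P1 (all its waits — L9 and L8 — are resolved); releases L1 and L7
  run P5 (it waits on nothing); releases L19


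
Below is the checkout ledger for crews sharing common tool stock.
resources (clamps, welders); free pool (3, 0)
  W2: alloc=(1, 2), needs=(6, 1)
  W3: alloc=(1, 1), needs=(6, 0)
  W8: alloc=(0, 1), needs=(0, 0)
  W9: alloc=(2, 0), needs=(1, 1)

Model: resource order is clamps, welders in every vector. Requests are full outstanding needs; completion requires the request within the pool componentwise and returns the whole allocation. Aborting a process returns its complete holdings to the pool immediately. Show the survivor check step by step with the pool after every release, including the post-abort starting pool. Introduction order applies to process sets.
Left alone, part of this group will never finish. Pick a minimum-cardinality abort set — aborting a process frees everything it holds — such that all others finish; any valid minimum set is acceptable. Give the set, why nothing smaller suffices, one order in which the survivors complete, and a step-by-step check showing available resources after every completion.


Abort W3.
Key observation: before aborting W3, W2 was permanently blocked — no order could ever run it; afterwards it completes at step 2.
Why nothing smaller works: aborting no one leaves the state deadlocked as given.
One survivor order: W9, W2, W8. Walking it through (post-abort pool first):
  pool = (4, 1)
  run W9 (needs (1, 1), free (4, 1)); after release of (2, 0) the pool is (6, 1)
  run W2 (needs (6, 1), free (6, 1)); after release of (1, 2) the pool is (7, 3)
  run W8 (needs (0, 0), free (7, 3)); after release of (0, 1) the pool is (7, 4)


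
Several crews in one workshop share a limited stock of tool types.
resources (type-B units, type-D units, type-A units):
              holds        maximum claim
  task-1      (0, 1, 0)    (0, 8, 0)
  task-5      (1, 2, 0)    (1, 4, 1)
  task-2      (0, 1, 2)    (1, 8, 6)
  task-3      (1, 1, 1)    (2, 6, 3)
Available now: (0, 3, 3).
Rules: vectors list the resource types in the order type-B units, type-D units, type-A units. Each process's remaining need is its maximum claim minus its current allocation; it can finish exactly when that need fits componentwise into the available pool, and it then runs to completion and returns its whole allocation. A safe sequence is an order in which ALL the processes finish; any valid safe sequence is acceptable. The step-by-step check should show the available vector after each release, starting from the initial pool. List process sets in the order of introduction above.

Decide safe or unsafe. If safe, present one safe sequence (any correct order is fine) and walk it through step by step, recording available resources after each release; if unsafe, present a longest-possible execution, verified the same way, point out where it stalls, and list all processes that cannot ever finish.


UNSAFE.
Key observation: once task-5, task-3 finish, the pool peaks at (2, 6, 4) — and every remaining process still needs more type-D units than that.
A maximal execution: task-5, task-3 — then nothing else fits. Walking it through:
  pool = (0, 3, 3)
  task-5: need (0, 2, 1) fits (0, 3, 3); releases (1, 2, 0), pool now (1, 5, 3)
  task-3: need (1, 5, 2) fits (1, 5, 3); releases (1, 1, 1), pool now (2, 6, 4)
  task-1 still needs (0, 7, 0) but only (2, 6, 4) is free — short on type-D units
  task-2 still needs (1, 7, 4) but only (2, 6, 4) is free — short on type-D units
Never able to finish: task-1 and task-2.


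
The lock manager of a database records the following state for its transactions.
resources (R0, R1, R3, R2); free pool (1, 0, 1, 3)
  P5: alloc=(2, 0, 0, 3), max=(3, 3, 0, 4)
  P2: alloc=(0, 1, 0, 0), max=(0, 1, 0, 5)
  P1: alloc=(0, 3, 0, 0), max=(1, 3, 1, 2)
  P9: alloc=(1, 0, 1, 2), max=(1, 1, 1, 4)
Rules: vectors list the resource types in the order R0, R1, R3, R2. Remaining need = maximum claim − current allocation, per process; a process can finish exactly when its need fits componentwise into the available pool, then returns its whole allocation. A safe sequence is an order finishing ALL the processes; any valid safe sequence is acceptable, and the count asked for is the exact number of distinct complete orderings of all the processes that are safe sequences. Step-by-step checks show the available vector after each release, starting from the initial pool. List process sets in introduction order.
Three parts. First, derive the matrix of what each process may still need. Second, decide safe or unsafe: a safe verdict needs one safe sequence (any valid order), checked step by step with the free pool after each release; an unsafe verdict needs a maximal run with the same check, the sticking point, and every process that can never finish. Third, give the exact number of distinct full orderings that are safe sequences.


(1) Need matrix, components ordered R0, R1, R3, R2:
  P5: (1, 3, 0, 1)
  P2: (0, 0, 0, 5)
  P1: (1, 0, 1, 2)
  P9: (0, 1, 0, 2)
(2) SAFE — a valid safe sequence is P1, P9, P2, P5.
Key observation: the order's first zero-slack moment is P1 ((1, 0, 1, 2) needed, (1, 0, 1, 3) free — a requested resource with nothing to spare).
Walking it through:
  pool = (1, 0, 1, 3)
  P1 needs (1, 0, 1, 2) <= (1, 0, 1, 3) -> finishes; pool += (0, 3, 0, 0) = (1, 3, 1, 3)
  P9 needs (0, 1, 0, 2) <= (1, 3, 1, 3) -> finishes; pool += (1, 0, 1, 2) = (2, 3, 2, 5)
  P2 needs (0, 0, 0, 5) <= (2, 3, 2, 5) -> finishes; pool += (0, 1, 0, 0) = (2, 4, 2, 5)
  P5 needs (1, 3, 0, 1) <= (2, 4, 2, 5) -> finishes; pool += (2, 0, 0, 3) = (4, 4, 2, 8)
(3) Precisely 4 of the possible complete orderings are safe sequences.


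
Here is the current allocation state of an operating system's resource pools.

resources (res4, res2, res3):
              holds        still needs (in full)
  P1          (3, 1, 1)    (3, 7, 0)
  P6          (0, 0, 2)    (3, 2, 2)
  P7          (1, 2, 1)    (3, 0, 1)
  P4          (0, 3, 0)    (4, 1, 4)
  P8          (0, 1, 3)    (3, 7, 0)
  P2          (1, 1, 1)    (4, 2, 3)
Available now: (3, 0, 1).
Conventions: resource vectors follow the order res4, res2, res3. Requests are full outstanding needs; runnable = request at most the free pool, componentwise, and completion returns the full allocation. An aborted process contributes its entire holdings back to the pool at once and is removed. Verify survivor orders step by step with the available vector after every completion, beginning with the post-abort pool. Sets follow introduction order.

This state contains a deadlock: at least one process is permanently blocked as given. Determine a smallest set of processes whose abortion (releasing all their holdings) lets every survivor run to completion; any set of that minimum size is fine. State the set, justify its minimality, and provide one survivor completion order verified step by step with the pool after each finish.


Minimum abort set: P1.
Key observation: P8 had no path to completion before; after the abort of P1 ((3, 1, 1) returned), step 4 is where it fits.
Minimality: the empty abort set fails — the state is deadlocked as it stands.
Survivors finish in the order: P7, P2, P4, P8, P6. Walking it through (pool after the aborts first):
  pool = (6, 1, 2)
  run P7 (needs (3, 0, 1), free (6, 1, 2)); after release of (1, 2, 1) the pool is (7, 3, 3)
  run P2 (needs (4, 2, 3), free (7, 3, 3)); after release of (1, 1, 1) the pool is (8, 4, 4)
  run P4 (needs (4, 1, 4), free (8, 4, 4)); after release of (0, 3, 0) the pool is (8, 7, 4)
  run P8 (needs (3, 7, 0), free (8, 7, 4)); after release of (0, 1, 3) the pool is (8, 8, 7)
  run P6 (needs (3, 2, 2), free (8, 8, 7)); after release of (0, 0, 2) the pool is (8, 8, 9)


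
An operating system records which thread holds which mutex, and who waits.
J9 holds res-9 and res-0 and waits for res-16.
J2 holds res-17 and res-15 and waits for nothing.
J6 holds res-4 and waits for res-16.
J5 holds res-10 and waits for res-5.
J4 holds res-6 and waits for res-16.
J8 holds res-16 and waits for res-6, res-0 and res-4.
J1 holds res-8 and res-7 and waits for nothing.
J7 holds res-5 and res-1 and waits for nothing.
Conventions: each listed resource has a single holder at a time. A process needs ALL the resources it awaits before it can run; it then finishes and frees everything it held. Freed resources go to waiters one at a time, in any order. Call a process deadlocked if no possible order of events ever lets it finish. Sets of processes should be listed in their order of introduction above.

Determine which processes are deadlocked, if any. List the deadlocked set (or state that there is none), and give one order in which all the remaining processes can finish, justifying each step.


The deadlocked set is J9, J6, J4 and J8.
Key observation: the waits loop around J9 -> J8 -> J9 with no way out; J6 and J4 are caught in further circular waits.
A valid finishing order for the others: J2, J7, J5, J1.
Verifying each step:
  J2 waits on nothing -> runs at once and releases res-17 and res-15
  J7 waits on nothing -> runs at once and releases res-5 and res-1
  J5 waits on res-5 — all released -> runs and releases res-10
  J1 waits on nothing -> runs at once and releases res-8 and res-7


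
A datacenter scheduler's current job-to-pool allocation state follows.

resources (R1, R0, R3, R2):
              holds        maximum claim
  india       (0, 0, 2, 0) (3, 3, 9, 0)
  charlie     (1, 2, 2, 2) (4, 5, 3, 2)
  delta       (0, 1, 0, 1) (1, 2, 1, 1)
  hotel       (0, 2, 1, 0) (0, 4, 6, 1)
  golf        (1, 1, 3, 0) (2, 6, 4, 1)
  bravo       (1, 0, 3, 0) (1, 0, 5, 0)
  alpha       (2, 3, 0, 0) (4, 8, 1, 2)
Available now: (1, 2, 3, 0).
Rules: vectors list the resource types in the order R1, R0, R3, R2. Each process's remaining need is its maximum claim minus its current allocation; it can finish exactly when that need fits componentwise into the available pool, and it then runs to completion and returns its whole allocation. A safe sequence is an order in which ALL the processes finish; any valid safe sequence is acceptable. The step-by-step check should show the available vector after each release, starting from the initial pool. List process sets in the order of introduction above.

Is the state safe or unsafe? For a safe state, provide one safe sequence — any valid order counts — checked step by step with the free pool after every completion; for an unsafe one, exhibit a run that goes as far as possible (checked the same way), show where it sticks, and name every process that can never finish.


The state is SAFE; one workable sequence: bravo, delta, hotel, golf, india, charlie, alpha.
Key observation: at hotel the run first touches a limit — (0, 2, 5, 1) against (2, 3, 6, 1), exact on a resource it actually requests.
Check, step by step:
  pool = (1, 2, 3, 0)
  run bravo (needs (0, 0, 2, 0), free (1, 2, 3, 0)); after release of (1, 0, 3, 0) the pool is (2, 2, 6, 0)
  run delta (needs (1, 1, 1, 0), free (2, 2, 6, 0)); after release of (0, 1, 0, 1) the pool is (2, 3, 6, 1)
  run hotel (needs (0, 2, 5, 1), free (2, 3, 6, 1)); after release of (0, 2, 1, 0) the pool is (2, 5, 7, 1)
  run golf (needs (1, 5, 1, 1), free (2, 5, 7, 1)); after release of (1, 1, 3, 0) the pool is (3, 6, 10, 1)
  run india (needs (3, 3, 7, 0), free (3, 6, 10, 1)); after release of (0, 0, 2, 0) the pool is (3, 6, 12, 1)
  run charlie (needs (3, 3, 1, 0), free (3, 6, 12, 1)); after release of (1, 2, 2, 2) the pool is (4, 8, 14, 3)
  run alpha (needs (2, 5, 1, 2), free (4, 8, 14, 3)); after release of (2, 3, 0, 0) the pool is (6, 11, 14, 3)


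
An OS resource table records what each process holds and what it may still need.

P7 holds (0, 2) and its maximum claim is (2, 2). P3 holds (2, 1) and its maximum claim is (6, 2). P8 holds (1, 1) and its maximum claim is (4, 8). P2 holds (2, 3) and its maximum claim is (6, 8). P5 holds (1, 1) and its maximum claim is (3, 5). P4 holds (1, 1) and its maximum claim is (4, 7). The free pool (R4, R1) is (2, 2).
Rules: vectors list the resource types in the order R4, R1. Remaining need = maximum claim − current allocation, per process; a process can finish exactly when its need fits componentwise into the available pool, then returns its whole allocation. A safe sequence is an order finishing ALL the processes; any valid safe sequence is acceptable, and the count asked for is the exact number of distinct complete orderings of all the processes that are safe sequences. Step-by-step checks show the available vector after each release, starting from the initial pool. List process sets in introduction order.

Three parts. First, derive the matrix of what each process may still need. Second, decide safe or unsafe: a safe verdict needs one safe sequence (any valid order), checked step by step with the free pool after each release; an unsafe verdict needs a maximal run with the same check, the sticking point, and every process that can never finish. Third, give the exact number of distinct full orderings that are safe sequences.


(1) Need matrix, components ordered R4, R1:
  P7: (2, 0)
  P3: (4, 1)
  P8: (3, 7)
  P2: (4, 5)
  P5: (2, 4)
  P4: (3, 6)
(2) UNSAFE.
Key observation: after P7, P5 the pool peaks at (3, 5), and each blocked process is short somewhere: P3 on R4; P8 on R1; P2 on R4; P4 on R1.
Going as far as possible: P7, P5; after that, nothing fits. Step-by-step check:
  pool = (2, 2)
  P7: need (2, 0) fits (2, 2); releases (0, 2), pool now (2, 4)
  P5: need (2, 4) fits (2, 4); releases (1, 1), pool now (3, 5)
  P3 still needs (4, 1) but only (3, 5) is free — short on R4
  P8 still needs (3, 7) but only (3, 5) is free — short on R1
  P2 still needs (4, 5) but only (3, 5) is free — short on R4
  P4 still needs (3, 6) but only (3, 5) is free — short on R1
Never able to finish: P3, P8, P2 and P4.
(3) Precisely 0 of the possible complete orderings are safe sequences.


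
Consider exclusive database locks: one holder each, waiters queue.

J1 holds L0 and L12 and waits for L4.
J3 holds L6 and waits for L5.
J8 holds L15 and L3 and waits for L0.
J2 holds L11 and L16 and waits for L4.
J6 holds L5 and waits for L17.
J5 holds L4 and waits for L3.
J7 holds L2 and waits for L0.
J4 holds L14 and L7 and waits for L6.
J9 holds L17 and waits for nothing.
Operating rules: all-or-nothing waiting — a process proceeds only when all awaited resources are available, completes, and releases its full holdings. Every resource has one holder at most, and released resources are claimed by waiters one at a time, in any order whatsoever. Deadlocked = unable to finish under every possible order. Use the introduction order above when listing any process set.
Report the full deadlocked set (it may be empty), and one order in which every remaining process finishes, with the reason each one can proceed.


The deadlocked set is J1, J8, J2, J5 and J7.
Key observation: the loop J1 -> J5 -> J8 -> J1 blocks itself forever; J2 and J7 wait into the deadlock from upstream.
One completion order for the rest: J9, J6, J3, J4.
Walking it through:
  run J9 (it waits on nothing); releases L17
  J6 waits on L17 — all released -> runs and releases L5
  J3 waits on L5 — all released -> runs and releases L6
  J4 waits on L6 — all released -> runs and releases L14 and L7


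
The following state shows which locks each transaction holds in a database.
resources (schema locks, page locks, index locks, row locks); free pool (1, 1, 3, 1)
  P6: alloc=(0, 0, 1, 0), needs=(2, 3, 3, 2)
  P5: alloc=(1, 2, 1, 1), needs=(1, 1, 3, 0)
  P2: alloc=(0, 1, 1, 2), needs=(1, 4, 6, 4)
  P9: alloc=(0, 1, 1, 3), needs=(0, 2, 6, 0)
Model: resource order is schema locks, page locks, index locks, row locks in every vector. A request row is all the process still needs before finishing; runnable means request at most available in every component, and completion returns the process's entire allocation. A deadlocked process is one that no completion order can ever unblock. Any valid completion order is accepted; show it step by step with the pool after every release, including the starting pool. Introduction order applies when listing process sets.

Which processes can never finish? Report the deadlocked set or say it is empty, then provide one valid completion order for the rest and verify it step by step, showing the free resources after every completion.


Deadlocked set: P2 and P9.
Key observation: P5, P6 can finish, but then (2, 3, 5, 2) is all there is, and the blocked group's index locks demands exceed it.
The rest can finish in the order P5, P6. Step-by-step check:
  pool = (1, 1, 3, 1)
  P5 needs (1, 1, 3, 0) <= (1, 1, 3, 1) -> finishes; pool += (1, 2, 1, 1) = (2, 3, 4, 2)
  P6 needs (2, 3, 3, 2) <= (2, 3, 4, 2) -> finishes; pool += (0, 0, 1, 0) = (2, 3, 5, 2)
None of the blocked processes ever fits:
  blocked: P2 wants (1, 4, 6, 4), pool (2, 3, 5, 2) — not enough page locks, index locks and row locks
  blocked: P9 wants (0, 2, 6, 0), pool (2, 3, 5, 2) — not enough index locks


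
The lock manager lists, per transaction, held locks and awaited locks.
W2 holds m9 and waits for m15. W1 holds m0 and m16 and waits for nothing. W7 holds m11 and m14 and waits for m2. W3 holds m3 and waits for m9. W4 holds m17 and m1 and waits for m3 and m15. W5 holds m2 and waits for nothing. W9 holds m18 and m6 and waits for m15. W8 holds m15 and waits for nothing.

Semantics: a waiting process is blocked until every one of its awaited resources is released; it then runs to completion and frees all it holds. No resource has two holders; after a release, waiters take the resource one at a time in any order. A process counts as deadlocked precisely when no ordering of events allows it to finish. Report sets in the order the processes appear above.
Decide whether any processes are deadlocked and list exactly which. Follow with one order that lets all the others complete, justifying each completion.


Nothing here is deadlocked.
Key observation: every chain of waits terminates; starting from the processes that wait on nothing, all the rest unlock in turn.
The rest can finish in the order W8, W2, W1, W5, W9, W3, W7, W4.
Check, step by step:
  W8: no waits; runs immediately, freeing m15
  run W2 (all its waits — m15 — are resolved); releases m9
  W1: no waits; runs immediately, freeing m0 and m16
  W5: no waits; runs immediately, freeing m2
  run W9 (all its waits — m15 — are resolved); releases m18 and m6
  run W3 (all its waits — m9 — are resolved); releases m3
  run W7 (all its waits — m2 — are resolved); releases m11 and m14
  run W4 (all its waits — m3 and m15 — are resolved); releases m17 and m1


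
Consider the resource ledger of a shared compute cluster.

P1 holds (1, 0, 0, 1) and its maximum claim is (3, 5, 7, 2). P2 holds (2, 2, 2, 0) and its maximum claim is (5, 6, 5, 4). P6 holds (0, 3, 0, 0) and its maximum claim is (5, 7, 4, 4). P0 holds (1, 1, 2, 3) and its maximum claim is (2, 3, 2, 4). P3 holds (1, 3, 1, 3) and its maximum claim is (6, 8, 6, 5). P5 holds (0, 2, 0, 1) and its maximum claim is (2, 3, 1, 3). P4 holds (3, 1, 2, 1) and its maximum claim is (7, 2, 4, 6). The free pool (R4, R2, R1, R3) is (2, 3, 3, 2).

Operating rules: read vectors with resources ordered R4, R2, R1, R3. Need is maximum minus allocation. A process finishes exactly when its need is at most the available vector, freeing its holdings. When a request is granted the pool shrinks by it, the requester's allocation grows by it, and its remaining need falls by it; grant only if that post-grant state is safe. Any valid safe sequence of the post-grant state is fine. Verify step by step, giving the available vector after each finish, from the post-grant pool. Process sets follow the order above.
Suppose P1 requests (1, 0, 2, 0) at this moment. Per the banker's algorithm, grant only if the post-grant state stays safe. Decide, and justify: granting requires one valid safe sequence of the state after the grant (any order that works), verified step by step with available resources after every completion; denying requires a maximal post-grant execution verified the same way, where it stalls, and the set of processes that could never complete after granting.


DENY: after the grant no complete ordering would exist.
Key observation: after P0, P5 the pool peaks at (2, 6, 3, 6), and each blocked process is short somewhere: P1 on R1; P2 on R4; P6 on R4, R1; P3 on R4, R1; P4 on R4.
Pretend the grant happened; the run P0, P5 goes as far as possible. Walking it through:
  pool = (1, 3, 1, 2)
  P0: need (1, 2, 0, 1) fits (1, 3, 1, 2); releases (1, 1, 2, 3), pool now (2, 4, 3, 5)
  P5: need (2, 1, 1, 2) fits (2, 4, 3, 5); releases (0, 2, 0, 1), pool now (2, 6, 3, 6)
  P1 still needs (1, 5, 5, 1) but only (2, 6, 3, 6) is free — short on R1
  P2 still needs (3, 4, 3, 4) but only (2, 6, 3, 6) is free — short on R4
  P6 still needs (5, 4, 4, 4) but only (2, 6, 3, 6) is free — short on R4 and R1
  P3 still needs (5, 5, 5, 2) but only (2, 6, 3, 6) is free — short on R4 and R1
  P4 still needs (4, 1, 2, 5) but only (2, 6, 3, 6) is free — short on R4
Had the request been granted, P1, P2, P6, P3 and P4 could never finish.


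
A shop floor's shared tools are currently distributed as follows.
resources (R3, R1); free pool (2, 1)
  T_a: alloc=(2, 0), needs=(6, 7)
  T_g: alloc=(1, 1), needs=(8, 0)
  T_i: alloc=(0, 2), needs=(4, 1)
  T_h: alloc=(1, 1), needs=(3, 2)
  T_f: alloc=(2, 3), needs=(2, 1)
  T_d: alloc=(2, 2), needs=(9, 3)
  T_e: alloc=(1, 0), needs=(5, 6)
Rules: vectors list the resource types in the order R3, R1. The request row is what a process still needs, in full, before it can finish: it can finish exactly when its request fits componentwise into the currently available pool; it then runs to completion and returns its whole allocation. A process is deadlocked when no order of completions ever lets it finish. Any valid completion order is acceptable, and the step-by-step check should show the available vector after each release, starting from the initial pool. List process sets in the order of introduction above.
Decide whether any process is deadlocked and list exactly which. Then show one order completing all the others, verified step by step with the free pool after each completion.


The deadlocked set is empty.
Key observation: beginning at T_f, releases accumulate fast enough that every process eventually fits.
The rest can finish in the order T_f, T_h, T_i, T_e, T_a, T_g, T_d. Verifying each step:
  pool = (2, 1)
  run T_f (needs (2, 1), free (2, 1)); after release of (2, 3) the pool is (4, 4)
  run T_h (needs (3, 2), free (4, 4)); after release of (1, 1) the pool is (5, 5)
  run T_i (needs (4, 1), free (5, 5)); after release of (0, 2) the pool is (5, 7)
  run T_e (needs (5, 6), free (5, 7)); after release of (1, 0) the pool is (6, 7)
  run T_a (needs (6, 7), free (6, 7)); after release of (2, 0) the pool is (8, 7)
  run T_g (needs (8, 0), free (8, 7)); after release of (1, 1) the pool is (9, 8)
  run T_d (needs (9, 3), free (9, 8)); after release of (2, 2) the pool is (11, 10)


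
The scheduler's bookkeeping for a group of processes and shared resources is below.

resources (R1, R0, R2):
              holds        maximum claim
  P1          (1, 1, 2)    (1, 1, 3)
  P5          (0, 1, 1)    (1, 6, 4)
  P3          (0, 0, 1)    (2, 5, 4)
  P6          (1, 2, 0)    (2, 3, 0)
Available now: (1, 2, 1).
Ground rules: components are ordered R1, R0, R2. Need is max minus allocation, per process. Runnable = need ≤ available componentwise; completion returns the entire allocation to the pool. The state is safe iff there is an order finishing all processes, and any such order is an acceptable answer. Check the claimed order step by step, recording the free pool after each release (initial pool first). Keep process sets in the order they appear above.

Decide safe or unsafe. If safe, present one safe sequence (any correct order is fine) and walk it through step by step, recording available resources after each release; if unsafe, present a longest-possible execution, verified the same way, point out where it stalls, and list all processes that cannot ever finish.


SAFE. One safe sequence: P1, P6, P3, P5.
Key observation: P1 marks the first exact bind of the order: its need (0, 0, 1) fits the free (1, 2, 1) with zero slack on a requested resource.
Check, step by step:
  pool = (1, 2, 1)
  P1: need (0, 0, 1) fits (1, 2, 1); releases (1, 1, 2), pool now (2, 3, 3)
  P6: need (1, 1, 0) fits (2, 3, 3); releases (1, 2, 0), pool now (3, 5, 3)
  P3: need (2, 5, 3) fits (3, 5, 3); releases (0, 0, 1), pool now (3, 5, 4)
  P5: need (1, 5, 3) fits (3, 5, 4); releases (0, 1, 1), pool now (3, 6, 5)


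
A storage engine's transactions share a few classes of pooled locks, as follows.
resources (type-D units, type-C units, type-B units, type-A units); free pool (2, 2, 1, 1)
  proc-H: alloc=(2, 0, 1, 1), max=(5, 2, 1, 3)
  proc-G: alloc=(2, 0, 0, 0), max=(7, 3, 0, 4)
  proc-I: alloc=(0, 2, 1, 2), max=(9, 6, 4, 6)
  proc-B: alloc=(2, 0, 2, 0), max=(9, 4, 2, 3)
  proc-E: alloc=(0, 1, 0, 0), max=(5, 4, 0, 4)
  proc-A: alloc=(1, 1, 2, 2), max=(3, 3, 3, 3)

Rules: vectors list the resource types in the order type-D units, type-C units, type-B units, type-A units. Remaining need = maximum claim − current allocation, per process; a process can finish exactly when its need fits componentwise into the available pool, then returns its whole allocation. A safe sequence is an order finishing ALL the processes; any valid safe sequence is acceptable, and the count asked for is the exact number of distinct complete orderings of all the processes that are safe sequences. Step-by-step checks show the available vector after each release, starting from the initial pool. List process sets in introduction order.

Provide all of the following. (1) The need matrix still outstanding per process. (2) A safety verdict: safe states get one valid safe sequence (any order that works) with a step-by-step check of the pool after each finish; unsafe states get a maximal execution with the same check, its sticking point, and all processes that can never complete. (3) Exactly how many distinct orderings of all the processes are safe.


(1) Need matrix, components ordered type-D units, type-C units, type-B units, type-A units:
  proc-H: (3, 2, 0, 2)
  proc-G: (5, 3, 0, 4)
  proc-I: (9, 4, 3, 4)
  proc-B: (7, 4, 0, 3)
  proc-E: (5, 3, 0, 4)
  proc-A: (2, 2, 1, 1)
(2) SAFE. One safe sequence: proc-A, proc-H, proc-G, proc-E, proc-B, proc-I.
Key observation: proc-A marks the first exact bind of the order: its need (2, 2, 1, 1) fits the free (2, 2, 1, 1) with zero slack on a requested resource.
Verifying each step:
  pool = (2, 2, 1, 1)
  proc-A: need (2, 2, 1, 1) fits (2, 2, 1, 1); releases (1, 1, 2, 2), pool now (3, 3, 3, 3)
  proc-H: need (3, 2, 0, 2) fits (3, 3, 3, 3); releases (2, 0, 1, 1), pool now (5, 3, 4, 4)
  proc-G: need (5, 3, 0, 4) fits (5, 3, 4, 4); releases (2, 0, 0, 0), pool now (7, 3, 4, 4)
  proc-E: need (5, 3, 0, 4) fits (7, 3, 4, 4); releases (0, 1, 0, 0), pool now (7, 4, 4, 4)
  proc-B: need (7, 4, 0, 3) fits (7, 4, 4, 4); releases (2, 0, 2, 0), pool now (9, 4, 6, 4)
  proc-I: need (9, 4, 3, 4) fits (9, 4, 6, 4); releases (0, 2, 1, 2), pool now (9, 6, 7, 6)
(3) Exactly 2 of the possible complete orderings are safe sequences.


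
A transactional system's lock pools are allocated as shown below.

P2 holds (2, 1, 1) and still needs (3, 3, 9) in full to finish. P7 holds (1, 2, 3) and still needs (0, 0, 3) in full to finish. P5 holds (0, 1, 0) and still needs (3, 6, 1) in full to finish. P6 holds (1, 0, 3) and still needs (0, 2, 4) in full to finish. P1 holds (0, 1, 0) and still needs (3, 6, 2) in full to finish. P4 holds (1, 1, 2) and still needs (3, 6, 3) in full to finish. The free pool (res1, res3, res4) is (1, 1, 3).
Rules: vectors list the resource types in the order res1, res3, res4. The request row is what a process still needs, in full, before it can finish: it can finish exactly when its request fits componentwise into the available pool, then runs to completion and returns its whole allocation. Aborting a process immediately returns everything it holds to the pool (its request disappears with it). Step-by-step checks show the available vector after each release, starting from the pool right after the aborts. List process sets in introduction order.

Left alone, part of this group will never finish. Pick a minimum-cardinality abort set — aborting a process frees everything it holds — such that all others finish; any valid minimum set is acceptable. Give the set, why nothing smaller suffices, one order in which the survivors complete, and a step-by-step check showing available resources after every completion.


Minimum abort set: P5 and P1.
Key observation: aborting P5 and P1 returns (0, 2, 0), and P4 — hopeless before — runs at step 4 with the returned capacity in the pool.
Why nothing smaller works — every single abort fails: P2 alone leaves P5 blocked (short on res3); P7 alone leaves P5 blocked (short on res3); P5 alone leaves P1 blocked (short on res3); P6 alone leaves P5 blocked (short on res3); P1 alone leaves P5 blocked (short on res3); P4 alone leaves P5 blocked (short on res3).
One survivor order: P7, P6, P2, P4. Verifying each step (post-abort pool first):
  pool = (1, 3, 3)
  P7: need (0, 0, 3) fits (1, 3, 3); releases (1, 2, 3), pool now (2, 5, 6)
  P6: need (0, 2, 4) fits (2, 5, 6); releases (1, 0, 3), pool now (3, 5, 9)
  P2: need (3, 3, 9) fits (3, 5, 9); releases (2, 1, 1), pool now (5, 6, 10)
  P4: need (3, 6, 3) fits (5, 6, 10); releases (1, 1, 2), pool now (6, 7, 12)


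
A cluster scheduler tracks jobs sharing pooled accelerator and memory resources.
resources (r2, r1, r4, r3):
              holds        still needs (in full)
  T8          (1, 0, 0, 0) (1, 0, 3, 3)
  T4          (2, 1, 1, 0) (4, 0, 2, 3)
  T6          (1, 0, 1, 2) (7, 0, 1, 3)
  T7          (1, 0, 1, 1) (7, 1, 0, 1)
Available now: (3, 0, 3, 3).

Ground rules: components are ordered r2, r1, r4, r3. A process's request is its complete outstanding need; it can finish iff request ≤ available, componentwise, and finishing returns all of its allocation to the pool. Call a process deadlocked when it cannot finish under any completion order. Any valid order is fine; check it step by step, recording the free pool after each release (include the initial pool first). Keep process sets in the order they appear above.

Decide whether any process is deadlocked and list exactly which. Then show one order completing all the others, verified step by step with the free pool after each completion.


The deadlocked set is T6 and T7.
Key observation: no order helps: past T8, T4, the free pool tops out at (6, 1, 4, 3), below what each blocked process needs in r2.
A valid finishing order for the others: T8, T4. Check, step by step:
  pool = (3, 0, 3, 3)
  T8: need (1, 0, 3, 3) fits (3, 0, 3, 3); releases (1, 0, 0, 0), pool now (4, 0, 3, 3)
  T4: need (4, 0, 2, 3) fits (4, 0, 3, 3); releases (2, 1, 1, 0), pool now (6, 1, 4, 3)
The stuck group stays short no matter what:
  T6 still needs (7, 0, 1, 3) but only (6, 1, 4, 3) is free — short on r2
  T7 still needs (7, 1, 0, 1) but only (6, 1, 4, 3) is free — short on r2


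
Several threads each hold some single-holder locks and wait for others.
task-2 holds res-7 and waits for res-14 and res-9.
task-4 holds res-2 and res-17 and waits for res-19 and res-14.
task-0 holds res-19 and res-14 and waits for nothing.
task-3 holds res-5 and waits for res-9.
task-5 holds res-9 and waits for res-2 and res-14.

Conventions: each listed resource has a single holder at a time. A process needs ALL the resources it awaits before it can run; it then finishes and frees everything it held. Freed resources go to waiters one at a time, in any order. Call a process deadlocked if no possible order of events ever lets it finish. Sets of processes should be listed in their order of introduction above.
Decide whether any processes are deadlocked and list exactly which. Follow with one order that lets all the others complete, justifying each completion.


Nothing here is deadlocked.
Key observation: the waits form no ring: some process can always run, and its releases unblock the others one by one.
A valid finishing order for the others: task-0, task-4, task-5, task-2, task-3.
Check, step by step:
  task-0 waits on nothing -> runs at once and releases res-19 and res-14
  run task-4 (all its waits — res-19 and res-14 — are resolved); releases res-2 and res-17
  run task-5 (all its waits — res-2 and res-14 — are resolved); releases res-9
  run task-2 (all its waits — res-14 and res-9 — are resolved); releases res-7
  run task-3 (all its waits — res-9 — are resolved); releases res-5


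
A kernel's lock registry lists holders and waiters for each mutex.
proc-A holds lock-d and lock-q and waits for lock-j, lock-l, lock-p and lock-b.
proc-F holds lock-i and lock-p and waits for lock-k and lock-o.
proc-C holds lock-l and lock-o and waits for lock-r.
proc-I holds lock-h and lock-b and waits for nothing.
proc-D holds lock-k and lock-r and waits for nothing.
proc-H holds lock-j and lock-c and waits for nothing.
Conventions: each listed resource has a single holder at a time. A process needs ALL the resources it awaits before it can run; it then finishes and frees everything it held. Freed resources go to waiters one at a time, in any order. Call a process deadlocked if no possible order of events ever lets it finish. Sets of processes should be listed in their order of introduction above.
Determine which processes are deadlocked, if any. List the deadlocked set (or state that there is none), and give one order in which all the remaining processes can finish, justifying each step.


No process is deadlocked.
Key observation: the wait graph is acyclic; completion cascades from the unblocked processes through everyone else.
The rest can finish in the order proc-D, proc-C, proc-I, proc-H, proc-F, proc-A.
Step-by-step check:
  run proc-D (it waits on nothing); releases lock-k and lock-r
  proc-C: everything it awaited (lock-r) is free; runs, freeing lock-l and lock-o
  run proc-I (it waits on nothing); releases lock-h and lock-b
  run proc-H (it waits on nothing); releases lock-j and lock-c
  proc-F: everything it awaited (lock-k and lock-o) is free; runs, freeing lock-i and lock-p
  proc-A: everything it awaited (lock-j, lock-l, lock-p and lock-b) is free; runs, freeing lock-d and lock-q


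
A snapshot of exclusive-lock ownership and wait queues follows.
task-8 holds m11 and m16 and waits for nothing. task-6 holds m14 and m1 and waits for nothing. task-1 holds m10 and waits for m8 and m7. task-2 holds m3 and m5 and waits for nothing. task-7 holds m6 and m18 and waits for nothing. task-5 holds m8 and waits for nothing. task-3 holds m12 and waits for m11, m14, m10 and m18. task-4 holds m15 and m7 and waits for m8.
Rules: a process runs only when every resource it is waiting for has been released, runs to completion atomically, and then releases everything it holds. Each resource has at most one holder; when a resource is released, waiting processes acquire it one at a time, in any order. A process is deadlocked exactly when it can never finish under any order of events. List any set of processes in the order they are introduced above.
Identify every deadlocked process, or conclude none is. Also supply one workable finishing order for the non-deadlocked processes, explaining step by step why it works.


No process is deadlocked.
Key observation: no waiting chain loops back on itself — every chain ends at a process that waits on nothing, so everyone eventually runs.
The rest can finish in the order task-5, task-6, task-4, task-8, task-2, task-1, task-7, task-3.
Step-by-step check:
  run task-5 (it waits on nothing); releases m8
  run task-6 (it waits on nothing); releases m14 and m1
  task-4 waits on m8 — all released -> runs and releases m15 and m7
  run task-8 (it waits on nothing); releases m11 and m16
  run task-2 (it waits on nothing); releases m3 and m5
  task-1 waits on m8 and m7 — all released -> runs and releases m10
  run task-7 (it waits on nothing); releases m6 and m18
  task-3 waits on m11, m14, m10 and m18 — all released -> runs and releases m12
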